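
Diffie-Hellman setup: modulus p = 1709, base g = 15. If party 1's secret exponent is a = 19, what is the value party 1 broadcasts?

444

Public value = 15^19 (mod 1709).
15^1 ≡ 15 (mod 1709)
15^2 = (15^1)^2 ≡ 15^2 = 225 ≡ 225 (mod 1709)
15^4 = (15^2)^2 ≡ 225^2 = 50625 ≡ 1064 (mod 1709)
15^8 = (15^4)^2 ≡ 1064^2 = 1132096 ≡ 738 (mod 1709)
15^16 = (15^8)^2 ≡ 738^2 = 544644 ≡ 1182 (mod 1709)
15^19 = 15^16 · 15^2 · 15^1 ≡ 1182 · 225 · 15 ≡ 444 (mod 1709).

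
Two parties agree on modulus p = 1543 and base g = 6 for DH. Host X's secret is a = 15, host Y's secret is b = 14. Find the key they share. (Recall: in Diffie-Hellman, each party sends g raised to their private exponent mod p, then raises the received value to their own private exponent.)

Host X sends A = g^a mod p = 6^15 mod 1543.
6^1 ≡ 6 (mod 1543)
6^2 = (6^1)^2 ≡ 6^2 = 36 ≡ 36 (mod 1543)
6^4 = (6^2)^2 ≡ 36^2 = 1296 ≡ 1296 (mod 1543)
6^8 = (6^4)^2 ≡ 1296^2 = 1679616 ≡ 832 (mod 1543)
6^15 = 6^8 · 6^4 · 6^2 · 6^1 ≡ 832 · 1296 · 36 · 6 ≡ 160 (mod 1543).
So A = 160. Host Y then computes K = A^b mod p = 160^14 mod 1543.
160^1 ≡ 160 (mod 1543)
160^2 = (160^1)^2 ≡ 160^2 = 25600 ≡ 912 (mod 1543)
160^4 = (160^2)^2 ≡ 912^2 = 831744 ≡ 67 (mod 1543)
160^8 = (160^4)^2 ≡ 67^2 = 4489 ≡ 1403 (mod 1543)
160^14 = 160^8 · 160^4 · 160^2 ≡ 1403 · 67 · 912 ≡ 1375 (mod 1543).

1375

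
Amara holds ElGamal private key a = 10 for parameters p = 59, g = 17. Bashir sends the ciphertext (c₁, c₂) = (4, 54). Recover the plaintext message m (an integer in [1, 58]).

23

Shared mask s = c₁^a mod p = 4^10 mod 59.
4^1 ≡ 4 (mod 59)
4^2 = (4^1)^2 ≡ 4^2 = 16 ≡ 16 (mod 59)
4^4 = (4^2)^2 ≡ 16^2 = 256 ≡ 20 (mod 59)
4^8 = (4^4)^2 ≡ 20^2 = 400 ≡ 46 (mod 59)
4^10 = 4^8 · 4^2 ≡ 46 · 16 ≡ 28 (mod 59).
So s = 28; s⁻¹ ≡ 19 (mod 59).
m = c₂ · s⁻¹ mod 59 = 54 · 19 mod 59 = 23.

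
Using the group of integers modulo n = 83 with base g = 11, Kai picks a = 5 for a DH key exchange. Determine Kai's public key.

Public value = 11^5 mod 83.
11^1 ≡ 11 (mod 83)
11^2 = (11^1)^2 ≡ 11^2 = 121 ≡ 38 (mod 83)
11^4 = (11^2)^2 ≡ 38^2 = 1444 ≡ 33 (mod 83)
11^5 = 11^4 · 11^1 ≡ 33 · 11 ≡ 31 (mod 83).

31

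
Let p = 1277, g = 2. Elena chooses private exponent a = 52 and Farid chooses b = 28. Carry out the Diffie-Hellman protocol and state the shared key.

Farid sends B = g^b mod p = 2^28 mod 1277.
2^1 ≡ 2 (mod 1277)
2^2 = (2^1)^2 ≡ 2^2 = 4 ≡ 4 (mod 1277)
2^4 = (2^2)^2 ≡ 4^2 = 16 ≡ 16 (mod 1277)
2^8 = (2^4)^2 ≡ 16^2 = 256 ≡ 256 (mod 1277)
2^16 = (2^8)^2 ≡ 256^2 = 65536 ≡ 409 (mod 1277)
2^28 = 2^16 · 2^8 · 2^4 ≡ 409 · 256 · 16 ≡ 1117 (mod 1277).
So B = 1117. Elena then computes K = B^a mod p = 1117^52 mod 1277.
1117^1 ≡ 1117 (mod 1277)
1117^2 = (1117^1)^2 ≡ 1117^2 = 1247689 ≡ 60 (mod 1277)
1117^4 = (1117^2)^2 ≡ 60^2 = 3600 ≡ 1046 (mod 1277)
1117^8 = (1117^4)^2 ≡ 1046^2 = 1094116 ≡ 1004 (mod 1277)
1117^16 = (1117^8)^2 ≡ 1004^2 = 1008016 ≡ 463 (mod 1277)
1117^32 = (1117^16)^2 ≡ 463^2 = 214369 ≡ 1110 (mod 1277)
1117^52 = 1117^32 · 1117^16 · 1117^4 ≡ 1110 · 463 · 1046 ≡ 1029 (mod 1277).

1029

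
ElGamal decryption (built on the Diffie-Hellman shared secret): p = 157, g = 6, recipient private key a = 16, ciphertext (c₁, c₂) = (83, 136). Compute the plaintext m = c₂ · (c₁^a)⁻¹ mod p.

66

Shared mask s = c₁^a mod p = 83^16 mod 157.
83^1 ≡ 83 (mod 157)
83^2 = (83^1)^2 ≡ 83^2 = 6889 ≡ 138 (mod 157)
83^4 = (83^2)^2 ≡ 138^2 = 19044 ≡ 47 (mod 157)
83^8 = (83^4)^2 ≡ 47^2 = 2209 ≡ 11 (mod 157)
83^16 = (83^8)^2 ≡ 11^2 = 121 ≡ 121 (mod 157)
So s = 121; s⁻¹ ≡ 109 (mod 157).
m = c₂ · s⁻¹ mod 157 = 136 · 109 mod 157 = 66.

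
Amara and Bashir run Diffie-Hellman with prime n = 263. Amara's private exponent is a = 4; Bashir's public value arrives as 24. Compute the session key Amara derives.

Shared key K = 24^4 mod 263.
24^1 ≡ 24 (mod 263)
24^2 = (24^1)^2 ≡ 24^2 = 576 ≡ 50 (mod 263)
24^4 = (24^2)^2 ≡ 50^2 = 2500 ≡ 133 (mod 263)

133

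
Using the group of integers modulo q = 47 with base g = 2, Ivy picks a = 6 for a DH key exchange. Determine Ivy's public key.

17

Public value = 2^6 mod 47.
2^1 ≡ 2 (mod 47)
2^2 = (2^1)^2 ≡ 2^2 = 4 ≡ 4 (mod 47)
2^4 = (2^2)^2 ≡ 4^2 = 16 ≡ 16 (mod 47)
2^6 = 2^4 · 2^2 ≡ 16 · 4 ≡ 17 (mod 47).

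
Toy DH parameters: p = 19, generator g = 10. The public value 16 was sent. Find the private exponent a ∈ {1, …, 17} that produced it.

Try successive powers of 10 modulo 19:
10^1 ≡ 10
10^2 ≡ 5
10^3 ≡ 12
10^4 ≡ 6
10^5 ≡ 3
10^6 ≡ 11
10^7 ≡ 15
10^8 ≡ 17
10^9 ≡ 18
10^10 ≡ 9
10^11 ≡ 14
10^12 ≡ 7
10^13 ≡ 13
10^14 ≡ 16
Found: a = 14.

14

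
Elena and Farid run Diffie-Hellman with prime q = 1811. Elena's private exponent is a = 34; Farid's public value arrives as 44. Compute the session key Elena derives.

1359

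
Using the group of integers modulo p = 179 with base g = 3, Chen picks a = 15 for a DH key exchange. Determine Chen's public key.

88

Public value = 3^{15} \pmod{179}.
3^1 ≡ 3 (mod 179)
3^2 = (3^1)^2 ≡ 3^2 = 9 ≡ 9 (mod 179)
3^4 = (3^2)^2 ≡ 9^2 = 81 ≡ 81 (mod 179)
3^8 = (3^4)^2 ≡ 81^2 = 6561 ≡ 117 (mod 179)
3^15 = 3^8 · 3^4 · 3^2 · 3^1 ≡ 117 · 81 · 9 · 3 ≡ 88 (mod 179).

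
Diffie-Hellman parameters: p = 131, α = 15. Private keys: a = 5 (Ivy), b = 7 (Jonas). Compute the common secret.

112

Jonas sends B = α^b mod p = 15^7 mod 131.
15^1 ≡ 15 (mod 131)
15^2 = (15^1)^2 ≡ 15^2 = 225 ≡ 94 (mod 131)
15^4 = (15^2)^2 ≡ 94^2 = 8836 ≡ 59 (mod 131)
15^7 = 15^4 · 15^2 · 15^1 ≡ 59 · 94 · 15 ≡ 5 (mod 131).
So B = 5. Ivy then computes K = B^a mod p = 5^5 mod 131.
5^1 ≡ 5 (mod 131)
5^2 = (5^1)^2 ≡ 5^2 = 25 ≡ 25 (mod 131)
5^4 = (5^2)^2 ≡ 25^2 = 625 ≡ 101 (mod 131)
5^5 = 5^4 · 5^1 ≡ 101 · 5 ≡ 112 (mod 131).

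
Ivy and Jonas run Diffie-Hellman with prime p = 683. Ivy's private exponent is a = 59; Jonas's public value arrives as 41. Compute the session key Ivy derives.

Shared key K = 41^59 mod 683.
41^1 ≡ 41 (mod 683)
41^2 = (41^1)^2 ≡ 41^2 = 1681 ≡ 315 (mod 683)
41^4 = (41^2)^2 ≡ 315^2 = 99225 ≡ 190 (mod 683)
41^8 = (41^4)^2 ≡ 190^2 = 36100 ≡ 584 (mod 683)
41^16 = (41^8)^2 ≡ 584^2 = 341056 ≡ 239 (mod 683)
41^32 = (41^16)^2 ≡ 239^2 = 57121 ≡ 432 (mod 683)
41^59 = 41^32 · 41^16 · 41^8 · 41^2 · 41^1 ≡ 432 · 239 · 584 · 315 · 41 ≡ 331 (mod 683).

331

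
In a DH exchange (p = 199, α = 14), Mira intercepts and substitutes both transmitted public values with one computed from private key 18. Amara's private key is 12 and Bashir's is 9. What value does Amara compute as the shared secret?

18

Amara receives Mira's public value M = 14^18 mod 199 instead of the honest one.
14^1 ≡ 14 (mod 199)
14^2 = (14^1)^2 ≡ 14^2 = 196 ≡ 196 (mod 199)
14^4 = (14^2)^2 ≡ 196^2 = 38416 ≡ 9 (mod 199)
14^8 = (14^4)^2 ≡ 9^2 = 81 ≡ 81 (mod 199)
14^16 = (14^8)^2 ≡ 81^2 = 6561 ≡ 193 (mod 199)
14^18 = 14^16 · 14^2 ≡ 193 · 196 ≡ 18 (mod 199).
So M = 18. Amara computes K = M^12 mod 199.
18^1 ≡ 18 (mod 199)
18^2 = (18^1)^2 ≡ 18^2 = 324 ≡ 125 (mod 199)
18^4 = (18^2)^2 ≡ 125^2 = 15625 ≡ 103 (mod 199)
18^8 = (18^4)^2 ≡ 103^2 = 10609 ≡ 62 (mod 199)
18^12 = 18^8 · 18^4 ≡ 62 · 103 ≡ 18 (mod 199).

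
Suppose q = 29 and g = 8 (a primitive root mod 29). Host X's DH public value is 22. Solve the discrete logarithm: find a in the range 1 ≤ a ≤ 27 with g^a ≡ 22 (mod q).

Try successive powers of 8 modulo 29:
8^1 ≡ 8
8^2 ≡ 6
8^3 ≡ 19
8^4 ≡ 7
8^5 ≡ 27
8^6 ≡ 13
8^7 ≡ 17
8^8 ≡ 20
8^9 ≡ 15
8^10 ≡ 4
8^11 ≡ 3
8^12 ≡ 24
8^13 ≡ 18
8^14 ≡ 28
8^15 ≡ 21
8^16 ≡ 23
8^17 ≡ 10
8^18 ≡ 22
Found: a = 18.

18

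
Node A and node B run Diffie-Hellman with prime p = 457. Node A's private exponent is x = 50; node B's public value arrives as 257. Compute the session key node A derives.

Shared key K = 257^50 mod 457.
257^1 ≡ 257 (mod 457)
257^2 = (257^1)^2 ≡ 257^2 = 66049 ≡ 241 (mod 457)
257^4 = (257^2)^2 ≡ 241^2 = 58081 ≡ 42 (mod 457)
257^8 = (257^4)^2 ≡ 42^2 = 1764 ≡ 393 (mod 457)
257^16 = (257^8)^2 ≡ 393^2 = 154449 ≡ 440 (mod 457)
257^32 = (257^16)^2 ≡ 440^2 = 193600 ≡ 289 (mod 457)
257^50 = 257^32 · 257^16 · 257^2 ≡ 289 · 440 · 241 ≡ 54 (mod 457).

54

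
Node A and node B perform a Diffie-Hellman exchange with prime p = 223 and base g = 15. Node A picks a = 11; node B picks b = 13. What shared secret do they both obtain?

Node A sends A = g^a mod p = 15^11 mod 223.
15^1 ≡ 15 (mod 223)
15^2 = (15^1)^2 ≡ 15^2 = 225 ≡ 2 (mod 223)
15^4 = (15^2)^2 ≡ 2^2 = 4 ≡ 4 (mod 223)
15^8 = (15^4)^2 ≡ 4^2 = 16 ≡ 16 (mod 223)
15^11 = 15^8 · 15^2 · 15^1 ≡ 16 · 2 · 15 ≡ 34 (mod 223).
So A = 34. Node B then computes K = A^b mod p = 34^13 mod 223.
34^1 ≡ 34 (mod 223)
34^2 = (34^1)^2 ≡ 34^2 = 1156 ≡ 41 (mod 223)
34^4 = (34^2)^2 ≡ 41^2 = 1681 ≡ 120 (mod 223)
34^8 = (34^4)^2 ≡ 120^2 = 14400 ≡ 128 (mod 223)
34^13 = 34^8 · 34^4 · 34^1 ≡ 128 · 120 · 34 ≡ 197 (mod 223).

197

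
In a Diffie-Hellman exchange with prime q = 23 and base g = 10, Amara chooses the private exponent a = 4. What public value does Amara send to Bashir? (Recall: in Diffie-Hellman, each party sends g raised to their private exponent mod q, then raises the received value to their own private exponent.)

Public value = 10^4 mod 23.
10^1 ≡ 10 (mod 23)
10^2 = (10^1)^2 ≡ 10^2 = 100 ≡ 8 (mod 23)
10^4 = (10^2)^2 ≡ 8^2 = 64 ≡ 18 (mod 23)

18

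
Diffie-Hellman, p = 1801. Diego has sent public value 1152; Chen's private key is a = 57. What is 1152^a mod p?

Shared key K = 1152^57 mod 1801.
1152^1 ≡ 1152 (mod 1801)
1152^2 = (1152^1)^2 ≡ 1152^2 = 1327104 ≡ 1568 (mod 1801)
1152^4 = (1152^2)^2 ≡ 1568^2 = 2458624 ≡ 259 (mod 1801)
1152^8 = (1152^4)^2 ≡ 259^2 = 67081 ≡ 444 (mod 1801)
1152^16 = (1152^8)^2 ≡ 444^2 = 197136 ≡ 827 (mod 1801)
1152^32 = (1152^16)^2 ≡ 827^2 = 683929 ≡ 1350 (mod 1801)
1152^57 = 1152^32 · 1152^16 · 1152^8 · 1152^1 ≡ 1350 · 827 · 444 · 1152 ≡ 1121 (mod 1801).

1121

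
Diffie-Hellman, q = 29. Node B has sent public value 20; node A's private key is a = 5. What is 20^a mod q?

24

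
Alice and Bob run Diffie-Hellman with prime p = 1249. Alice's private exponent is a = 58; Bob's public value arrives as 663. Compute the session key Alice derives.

Shared key K = 663^58 mod 1249.
663^1 ≡ 663 (mod 1249)
663^2 = (663^1)^2 ≡ 663^2 = 439569 ≡ 1170 (mod 1249)
663^4 = (663^2)^2 ≡ 1170^2 = 1368900 ≡ 1245 (mod 1249)
663^8 = (663^4)^2 ≡ 1245^2 = 1550025 ≡ 16 (mod 1249)
663^16 = (663^8)^2 ≡ 16^2 = 256 ≡ 256 (mod 1249)
663^32 = (663^16)^2 ≡ 256^2 = 65536 ≡ 588 (mod 1249)
663^58 = 663^32 · 663^16 · 663^8 · 663^2 ≡ 588 · 256 · 16 · 1170 ≡ 272 (mod 1249).

272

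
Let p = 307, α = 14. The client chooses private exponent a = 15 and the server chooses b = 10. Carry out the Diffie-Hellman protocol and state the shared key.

97

The server sends B = α^b mod p = 14^10 mod 307.
14^1 ≡ 14 (mod 307)
14^2 = (14^1)^2 ≡ 14^2 = 196 ≡ 196 (mod 307)
14^4 = (14^2)^2 ≡ 196^2 = 38416 ≡ 41 (mod 307)
14^8 = (14^4)^2 ≡ 41^2 = 1681 ≡ 146 (mod 307)
14^10 = 14^8 · 14^2 ≡ 146 · 196 ≡ 65 (mod 307).
So B = 65. The client then computes K = B^a mod p = 65^15 mod 307.
65^1 ≡ 65 (mod 307)
65^2 = (65^1)^2 ≡ 65^2 = 4225 ≡ 234 (mod 307)
65^4 = (65^2)^2 ≡ 234^2 = 54756 ≡ 110 (mod 307)
65^8 = (65^4)^2 ≡ 110^2 = 12100 ≡ 127 (mod 307)
65^15 = 65^8 · 65^4 · 65^2 · 65^1 ≡ 127 · 110 · 234 · 65 ≡ 97 (mod 307).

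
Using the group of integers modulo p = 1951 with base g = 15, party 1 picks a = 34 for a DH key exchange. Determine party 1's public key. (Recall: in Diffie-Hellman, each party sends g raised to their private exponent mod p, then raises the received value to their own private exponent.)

Public value = 15^34 mod 1951.
15^1 ≡ 15 (mod 1951)
15^2 = (15^1)^2 ≡ 15^2 = 225 ≡ 225 (mod 1951)
15^4 = (15^2)^2 ≡ 225^2 = 50625 ≡ 1850 (mod 1951)
15^8 = (15^4)^2 ≡ 1850^2 = 3422500 ≡ 446 (mod 1951)
15^16 = (15^8)^2 ≡ 446^2 = 198916 ≡ 1865 (mod 1951)
15^32 = (15^16)^2 ≡ 1865^2 = 3478225 ≡ 1543 (mod 1951)
15^34 = 15^32 · 15^2 ≡ 1543 · 225 ≡ 1848 (mod 1951).

1848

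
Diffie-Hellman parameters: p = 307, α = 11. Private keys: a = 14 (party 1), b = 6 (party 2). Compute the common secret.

Party 1 sends A = α^a mod p = 11^14 mod 307.
11^1 ≡ 11 (mod 307)
11^2 = (11^1)^2 ≡ 11^2 = 121 ≡ 121 (mod 307)
11^4 = (11^2)^2 ≡ 121^2 = 14641 ≡ 212 (mod 307)
11^8 = (11^4)^2 ≡ 212^2 = 44944 ≡ 122 (mod 307)
11^14 = 11^8 · 11^4 · 11^2 ≡ 122 · 212 · 121 ≡ 293 (mod 307).
So A = 293. Party 2 then computes K = A^b mod p = 293^6 mod 307.
293^1 ≡ 293 (mod 307)
293^2 = (293^1)^2 ≡ 293^2 = 85849 ≡ 196 (mod 307)
293^4 = (293^2)^2 ≡ 196^2 = 38416 ≡ 41 (mod 307)
293^6 = 293^4 · 293^2 ≡ 41 · 196 ≡ 54 (mod 307).

54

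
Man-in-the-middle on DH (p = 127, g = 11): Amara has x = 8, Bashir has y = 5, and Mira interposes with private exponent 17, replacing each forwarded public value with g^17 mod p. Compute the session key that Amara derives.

98

Amara receives Mira's public value M = 11^17 mod 127 instead of the honest one.
11^1 ≡ 11 (mod 127)
11^2 = (11^1)^2 ≡ 11^2 = 121 ≡ 121 (mod 127)
11^4 = (11^2)^2 ≡ 121^2 = 14641 ≡ 36 (mod 127)
11^8 = (11^4)^2 ≡ 36^2 = 1296 ≡ 26 (mod 127)
11^16 = (11^8)^2 ≡ 26^2 = 676 ≡ 41 (mod 127)
11^17 = 11^16 · 11^1 ≡ 41 · 11 ≡ 70 (mod 127).
So M = 70. Amara computes K = M^8 mod 127.
70^1 ≡ 70 (mod 127)
70^2 = (70^1)^2 ≡ 70^2 = 4900 ≡ 74 (mod 127)
70^4 = (70^2)^2 ≡ 74^2 = 5476 ≡ 15 (mod 127)
70^8 = (70^4)^2 ≡ 15^2 = 225 ≡ 98 (mod 127)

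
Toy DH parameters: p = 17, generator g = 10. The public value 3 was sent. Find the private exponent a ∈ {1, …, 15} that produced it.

Try successive powers of 10 modulo 17:
10^1 ≡ 10
10^2 ≡ 15
10^3 ≡ 14
10^4 ≡ 4
10^5 ≡ 6
10^6 ≡ 9
10^7 ≡ 5
10^8 ≡ 16
10^9 ≡ 7
10^10 ≡ 2
10^11 ≡ 3
Found: a = 11.

11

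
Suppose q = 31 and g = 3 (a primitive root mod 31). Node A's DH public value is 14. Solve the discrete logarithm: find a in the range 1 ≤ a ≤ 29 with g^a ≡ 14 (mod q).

22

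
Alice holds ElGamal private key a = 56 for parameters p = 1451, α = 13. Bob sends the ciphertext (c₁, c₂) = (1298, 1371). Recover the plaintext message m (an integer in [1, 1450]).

Shared mask s = c₁^a mod p = 1298^56 mod 1451.
1298^1 ≡ 1298 (mod 1451)
1298^2 = (1298^1)^2 ≡ 1298^2 = 1684804 ≡ 193 (mod 1451)
1298^4 = (1298^2)^2 ≡ 193^2 = 37249 ≡ 974 (mod 1451)
1298^8 = (1298^4)^2 ≡ 974^2 = 948676 ≡ 1173 (mod 1451)
1298^16 = (1298^8)^2 ≡ 1173^2 = 1375929 ≡ 381 (mod 1451)
1298^32 = (1298^16)^2 ≡ 381^2 = 145161 ≡ 61 (mod 1451)
1298^56 = 1298^32 · 1298^16 · 1298^8 ≡ 61 · 381 · 1173 ≡ 305 (mod 1451).
So s = 305; s⁻¹ ≡ 804 (mod 1451).
m = c₂ · s⁻¹ mod 1451 = 1371 · 804 mod 1451 = 975.

975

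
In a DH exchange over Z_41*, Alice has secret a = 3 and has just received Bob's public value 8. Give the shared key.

20

Shared key K = 8^3 mod 41.
8^1 ≡ 8 (mod 41)
8^2 = (8^1)^2 ≡ 8^2 = 64 ≡ 23 (mod 41)
8^3 = 8^2 · 8^1 ≡ 23 · 8 ≡ 20 (mod 41).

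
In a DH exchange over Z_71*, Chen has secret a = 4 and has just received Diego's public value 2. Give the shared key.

Shared key K = 2^4 mod 71.
2^1 ≡ 2 (mod 71)
2^2 = (2^1)^2 ≡ 2^2 = 4 ≡ 4 (mod 71)
2^4 = (2^2)^2 ≡ 4^2 = 16 ≡ 16 (mod 71)

16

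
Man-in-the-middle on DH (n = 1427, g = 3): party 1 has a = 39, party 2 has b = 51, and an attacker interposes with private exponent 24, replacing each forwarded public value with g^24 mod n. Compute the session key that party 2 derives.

Party 2 receives an attacker's public value M = 3^24 mod 1427 instead of the honest one.
3^1 ≡ 3 (mod 1427)
3^2 = (3^1)^2 ≡ 3^2 = 9 ≡ 9 (mod 1427)
3^4 = (3^2)^2 ≡ 9^2 = 81 ≡ 81 (mod 1427)
3^8 = (3^4)^2 ≡ 81^2 = 6561 ≡ 853 (mod 1427)
3^16 = (3^8)^2 ≡ 853^2 = 727609 ≡ 1266 (mod 1427)
3^24 = 3^16 · 3^8 ≡ 1266 · 853 ≡ 1086 (mod 1427).
So M = 1086. Party 2 computes K = M^51 mod 1427.
1086^1 ≡ 1086 (mod 1427)
1086^2 = (1086^1)^2 ≡ 1086^2 = 1179396 ≡ 694 (mod 1427)
1086^4 = (1086^2)^2 ≡ 694^2 = 481636 ≡ 737 (mod 1427)
1086^8 = (1086^4)^2 ≡ 737^2 = 543169 ≡ 909 (mod 1427)
1086^16 = (1086^8)^2 ≡ 909^2 = 826281 ≡ 48 (mod 1427)
1086^32 = (1086^16)^2 ≡ 48^2 = 2304 ≡ 877 (mod 1427)
1086^51 = 1086^32 · 1086^16 · 1086^2 · 1086^1 ≡ 877 · 48 · 694 · 1086 ≡ 1313 (mod 1427).

1313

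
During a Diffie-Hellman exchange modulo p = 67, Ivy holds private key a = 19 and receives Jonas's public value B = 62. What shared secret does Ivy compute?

15

Shared key K = 62^19 mod 67.
62^1 ≡ 62 (mod 67)
62^2 = (62^1)^2 ≡ 62^2 = 3844 ≡ 25 (mod 67)
62^4 = (62^2)^2 ≡ 25^2 = 625 ≡ 22 (mod 67)
62^8 = (62^4)^2 ≡ 22^2 = 484 ≡ 15 (mod 67)
62^16 = (62^8)^2 ≡ 15^2 = 225 ≡ 24 (mod 67)
62^19 = 62^16 · 62^2 · 62^1 ≡ 24 · 25 · 62 ≡ 15 (mod 67).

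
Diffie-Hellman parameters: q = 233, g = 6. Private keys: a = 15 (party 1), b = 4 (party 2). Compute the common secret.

Party 2 sends B = g^b mod q = 6^4 mod 233.
6^1 ≡ 6 (mod 233)
6^2 = (6^1)^2 ≡ 6^2 = 36 ≡ 36 (mod 233)
6^4 = (6^2)^2 ≡ 36^2 = 1296 ≡ 131 (mod 233)
So B = 131. Party 1 then computes K = B^a mod q = 131^15 mod 233.
131^1 ≡ 131 (mod 233)
131^2 = (131^1)^2 ≡ 131^2 = 17161 ≡ 152 (mod 233)
131^4 = (131^2)^2 ≡ 152^2 = 23104 ≡ 37 (mod 233)
131^8 = (131^4)^2 ≡ 37^2 = 1369 ≡ 204 (mod 233)
131^15 = 131^8 · 131^4 · 131^2 · 131^1 ≡ 204 · 37 · 152 · 131 ≡ 58 (mod 233).

58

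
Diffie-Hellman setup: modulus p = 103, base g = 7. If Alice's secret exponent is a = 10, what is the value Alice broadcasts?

Public value = 7^10 mod 103.
7^1 ≡ 7 (mod 103)
7^2 = (7^1)^2 ≡ 7^2 = 49 ≡ 49 (mod 103)
7^4 = (7^2)^2 ≡ 49^2 = 2401 ≡ 32 (mod 103)
7^8 = (7^4)^2 ≡ 32^2 = 1024 ≡ 97 (mod 103)
7^10 = 7^8 · 7^2 ≡ 97 · 49 ≡ 15 (mod 103).

15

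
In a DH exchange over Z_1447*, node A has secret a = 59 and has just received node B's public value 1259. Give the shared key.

Shared key K = 1259^59 mod 1447.
1259^1 ≡ 1259 (mod 1447)
1259^2 = (1259^1)^2 ≡ 1259^2 = 1585081 ≡ 616 (mod 1447)
1259^4 = (1259^2)^2 ≡ 616^2 = 379456 ≡ 342 (mod 1447)
1259^8 = (1259^4)^2 ≡ 342^2 = 116964 ≡ 1204 (mod 1447)
1259^16 = (1259^8)^2 ≡ 1204^2 = 1449616 ≡ 1169 (mod 1447)
1259^32 = (1259^16)^2 ≡ 1169^2 = 1366561 ≡ 593 (mod 1447)
1259^59 = 1259^32 · 1259^16 · 1259^8 · 1259^2 · 1259^1 ≡ 593 · 1169 · 1204 · 616 · 1259 ≡ 470 (mod 1447).

470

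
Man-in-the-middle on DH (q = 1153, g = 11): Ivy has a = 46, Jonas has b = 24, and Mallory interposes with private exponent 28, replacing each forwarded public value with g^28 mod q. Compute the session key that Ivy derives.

Ivy receives Mallory's public value M = 11^28 mod 1153 instead of the honest one.
11^1 ≡ 11 (mod 1153)
11^2 = (11^1)^2 ≡ 11^2 = 121 ≡ 121 (mod 1153)
11^4 = (11^2)^2 ≡ 121^2 = 14641 ≡ 805 (mod 1153)
11^8 = (11^4)^2 ≡ 805^2 = 648025 ≡ 39 (mod 1153)
11^16 = (11^8)^2 ≡ 39^2 = 1521 ≡ 368 (mod 1153)
11^28 = 11^16 · 11^8 · 11^4 ≡ 368 · 39 · 805 ≡ 300 (mod 1153).
So M = 300. Ivy computes K = M^46 mod 1153.
300^1 ≡ 300 (mod 1153)
300^2 = (300^1)^2 ≡ 300^2 = 90000 ≡ 66 (mod 1153)
300^4 = (300^2)^2 ≡ 66^2 = 4356 ≡ 897 (mod 1153)
300^8 = (300^4)^2 ≡ 897^2 = 804609 ≡ 968 (mod 1153)
300^16 = (300^8)^2 ≡ 968^2 = 937024 ≡ 788 (mod 1153)
300^32 = (300^16)^2 ≡ 788^2 = 620944 ≡ 630 (mod 1153)
300^46 = 300^32 · 300^8 · 300^4 · 300^2 ≡ 630 · 968 · 897 · 66 ≡ 499 (mod 1153).

499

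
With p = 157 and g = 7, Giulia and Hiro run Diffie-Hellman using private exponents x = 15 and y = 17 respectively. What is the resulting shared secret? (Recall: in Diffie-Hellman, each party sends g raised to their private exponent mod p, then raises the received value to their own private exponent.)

59

Hiro sends B = g^y mod p = 7^17 mod 157.
7^1 ≡ 7 (mod 157)
7^2 = (7^1)^2 ≡ 7^2 = 49 ≡ 49 (mod 157)
7^4 = (7^2)^2 ≡ 49^2 = 2401 ≡ 46 (mod 157)
7^8 = (7^4)^2 ≡ 46^2 = 2116 ≡ 75 (mod 157)
7^16 = (7^8)^2 ≡ 75^2 = 5625 ≡ 130 (mod 157)
7^17 = 7^16 · 7^1 ≡ 130 · 7 ≡ 125 (mod 157).
So B = 125. Giulia then computes K = B^x mod p = 125^15 mod 157.
125^1 ≡ 125 (mod 157)
125^2 = (125^1)^2 ≡ 125^2 = 15625 ≡ 82 (mod 157)
125^4 = (125^2)^2 ≡ 82^2 = 6724 ≡ 130 (mod 157)
125^8 = (125^4)^2 ≡ 130^2 = 16900 ≡ 101 (mod 157)
125^15 = 125^8 · 125^4 · 125^2 · 125^1 ≡ 101 · 130 · 82 · 125 ≡ 59 (mod 157).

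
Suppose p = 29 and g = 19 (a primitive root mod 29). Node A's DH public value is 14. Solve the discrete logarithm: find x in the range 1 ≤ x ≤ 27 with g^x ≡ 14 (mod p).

Try successive powers of 19 modulo 29:
19^1 ≡ 19
19^2 ≡ 13
19^3 ≡ 15
19^4 ≡ 24
19^5 ≡ 21
19^6 ≡ 22
19^7 ≡ 12
19^8 ≡ 25
19^9 ≡ 11
19^10 ≡ 6
19^11 ≡ 27
19^12 ≡ 20
19^13 ≡ 3
19^14 ≡ 28
19^15 ≡ 10
19^16 ≡ 16
19^17 ≡ 14
Found: x = 17.

17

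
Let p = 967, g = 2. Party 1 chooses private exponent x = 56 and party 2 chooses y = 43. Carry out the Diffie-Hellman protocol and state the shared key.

68

Party 2 sends B = g^y mod p = 2^43 mod 967.
2^1 ≡ 2 (mod 967)
2^2 = (2^1)^2 ≡ 2^2 = 4 ≡ 4 (mod 967)
2^4 = (2^2)^2 ≡ 4^2 = 16 ≡ 16 (mod 967)
2^8 = (2^4)^2 ≡ 16^2 = 256 ≡ 256 (mod 967)
2^16 = (2^8)^2 ≡ 256^2 = 65536 ≡ 747 (mod 967)
2^32 = (2^16)^2 ≡ 747^2 = 558009 ≡ 50 (mod 967)
2^43 = 2^32 · 2^8 · 2^2 · 2^1 ≡ 50 · 256 · 4 · 2 ≡ 865 (mod 967).
So B = 865. Party 1 then computes K = B^x mod p = 865^56 mod 967.
865^1 ≡ 865 (mod 967)
865^2 = (865^1)^2 ≡ 865^2 = 748225 ≡ 734 (mod 967)
865^4 = (865^2)^2 ≡ 734^2 = 538756 ≡ 137 (mod 967)
865^8 = (865^4)^2 ≡ 137^2 = 18769 ≡ 396 (mod 967)
865^16 = (865^8)^2 ≡ 396^2 = 156816 ≡ 162 (mod 967)
865^32 = (865^16)^2 ≡ 162^2 = 26244 ≡ 135 (mod 967)
865^56 = 865^32 · 865^16 · 865^8 ≡ 135 · 162 · 396 ≡ 68 (mod 967).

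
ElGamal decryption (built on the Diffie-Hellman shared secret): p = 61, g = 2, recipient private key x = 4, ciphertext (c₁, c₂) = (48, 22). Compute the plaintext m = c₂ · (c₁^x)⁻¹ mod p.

58

Shared mask s = c₁^x mod p = 48^4 mod 61.
48^1 ≡ 48 (mod 61)
48^2 = (48^1)^2 ≡ 48^2 = 2304 ≡ 47 (mod 61)
48^4 = (48^2)^2 ≡ 47^2 = 2209 ≡ 13 (mod 61)
So s = 13; s⁻¹ ≡ 47 (mod 61).
m = c₂ · s⁻¹ mod 61 = 22 · 47 mod 61 = 58.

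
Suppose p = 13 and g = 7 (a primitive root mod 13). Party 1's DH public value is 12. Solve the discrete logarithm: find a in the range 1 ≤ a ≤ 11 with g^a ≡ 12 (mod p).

Try successive powers of 7 modulo 13:
7^1 ≡ 7
7^2 ≡ 10
7^3 ≡ 5
7^4 ≡ 9
7^5 ≡ 11
7^6 ≡ 12
Found: a = 6.

6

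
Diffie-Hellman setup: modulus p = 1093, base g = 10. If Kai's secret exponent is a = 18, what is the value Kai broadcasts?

630

Public value = 10^18 mod 1093.
10^1 ≡ 10 (mod 1093)
10^2 = (10^1)^2 ≡ 10^2 = 100 ≡ 100 (mod 1093)
10^4 = (10^2)^2 ≡ 100^2 = 10000 ≡ 163 (mod 1093)
10^8 = (10^4)^2 ≡ 163^2 = 26569 ≡ 337 (mod 1093)
10^16 = (10^8)^2 ≡ 337^2 = 113569 ≡ 990 (mod 1093)
10^18 = 10^16 · 10^2 ≡ 990 · 100 ≡ 630 (mod 1093).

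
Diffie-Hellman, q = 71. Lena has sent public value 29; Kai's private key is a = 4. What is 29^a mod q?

50

Shared key K = 29^4 mod 71.
29^1 ≡ 29 (mod 71)
29^2 = (29^1)^2 ≡ 29^2 = 841 ≡ 60 (mod 71)
29^4 = (29^2)^2 ≡ 60^2 = 3600 ≡ 50 (mod 71)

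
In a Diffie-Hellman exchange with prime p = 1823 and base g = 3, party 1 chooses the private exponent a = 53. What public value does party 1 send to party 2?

526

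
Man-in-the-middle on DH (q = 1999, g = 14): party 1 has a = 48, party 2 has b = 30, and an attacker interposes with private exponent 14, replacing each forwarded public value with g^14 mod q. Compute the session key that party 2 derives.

1306

Party 2 receives an attacker's public value M = 14^14 mod 1999 instead of the honest one.
14^1 ≡ 14 (mod 1999)
14^2 = (14^1)^2 ≡ 14^2 = 196 ≡ 196 (mod 1999)
14^4 = (14^2)^2 ≡ 196^2 = 38416 ≡ 435 (mod 1999)
14^8 = (14^4)^2 ≡ 435^2 = 189225 ≡ 1319 (mod 1999)
14^14 = 14^8 · 14^4 · 14^2 ≡ 1319 · 435 · 196 ≡ 197 (mod 1999).
So M = 197. Party 2 computes K = M^30 mod 1999.
197^1 ≡ 197 (mod 1999)
197^2 = (197^1)^2 ≡ 197^2 = 38809 ≡ 828 (mod 1999)
197^4 = (197^2)^2 ≡ 828^2 = 685584 ≡ 1926 (mod 1999)
197^8 = (197^4)^2 ≡ 1926^2 = 3709476 ≡ 1331 (mod 1999)
197^16 = (197^8)^2 ≡ 1331^2 = 1771561 ≡ 447 (mod 1999)
197^30 = 197^16 · 197^8 · 197^4 · 197^2 ≡ 447 · 1331 · 1926 · 828 ≡ 1306 (mod 1999).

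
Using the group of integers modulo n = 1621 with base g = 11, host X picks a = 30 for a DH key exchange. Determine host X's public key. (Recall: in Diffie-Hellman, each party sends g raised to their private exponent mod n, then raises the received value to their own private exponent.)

Public value = 11^30 mod 1621.
11^1 ≡ 11 (mod 1621)
11^2 = (11^1)^2 ≡ 11^2 = 121 ≡ 121 (mod 1621)
11^4 = (11^2)^2 ≡ 121^2 = 14641 ≡ 52 (mod 1621)
11^8 = (11^4)^2 ≡ 52^2 = 2704 ≡ 1083 (mod 1621)
11^16 = (11^8)^2 ≡ 1083^2 = 1172889 ≡ 906 (mod 1621)
11^30 = 11^16 · 11^8 · 11^4 · 11^2 ≡ 906 · 1083 · 52 · 121 ≡ 983 (mod 1621).

983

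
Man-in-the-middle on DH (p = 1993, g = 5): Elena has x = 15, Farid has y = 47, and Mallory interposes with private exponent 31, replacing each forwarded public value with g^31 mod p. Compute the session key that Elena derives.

504

Elena receives Mallory's public value M = 5^31 mod 1993 instead of the honest one.
5^1 ≡ 5 (mod 1993)
5^2 = (5^1)^2 ≡ 5^2 = 25 ≡ 25 (mod 1993)
5^4 = (5^2)^2 ≡ 25^2 = 625 ≡ 625 (mod 1993)
5^8 = (5^4)^2 ≡ 625^2 = 390625 ≡ 1990 (mod 1993)
5^16 = (5^8)^2 ≡ 1990^2 = 3960100 ≡ 9 (mod 1993)
5^31 = 5^16 · 5^8 · 5^4 · 5^2 · 5^1 ≡ 9 · 1990 · 625 · 25 · 5 ≡ 1212 (mod 1993).
So M = 1212. Elena computes K = M^15 mod 1993.
1212^1 ≡ 1212 (mod 1993)
1212^2 = (1212^1)^2 ≡ 1212^2 = 1468944 ≡ 103 (mod 1993)
1212^4 = (1212^2)^2 ≡ 103^2 = 10609 ≡ 644 (mod 1993)
1212^8 = (1212^4)^2 ≡ 644^2 = 414736 ≡ 192 (mod 1993)
1212^15 = 1212^8 · 1212^4 · 1212^2 · 1212^1 ≡ 192 · 644 · 103 · 1212 ≡ 504 (mod 1993).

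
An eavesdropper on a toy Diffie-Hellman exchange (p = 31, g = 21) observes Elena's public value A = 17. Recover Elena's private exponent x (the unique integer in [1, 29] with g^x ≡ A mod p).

Try successive powers of 21 modulo 31:
21^1 ≡ 21
21^2 ≡ 7
21^3 ≡ 23
21^4 ≡ 18
21^5 ≡ 6
21^6 ≡ 2
21^7 ≡ 11
21^8 ≡ 14
21^9 ≡ 15
21^10 ≡ 5
21^11 ≡ 12
21^12 ≡ 4
21^13 ≡ 22
21^14 ≡ 28
21^15 ≡ 30
21^16 ≡ 10
21^17 ≡ 24
21^18 ≡ 8
21^19 ≡ 13
21^20 ≡ 25
21^21 ≡ 29
21^22 ≡ 20
21^23 ≡ 17
Found: x = 23.

23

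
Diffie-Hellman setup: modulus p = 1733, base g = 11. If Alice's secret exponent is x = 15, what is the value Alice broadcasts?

1585

Public value = 11^15 mod 1733.
11^1 ≡ 11 (mod 1733)
11^2 = (11^1)^2 ≡ 11^2 = 121 ≡ 121 (mod 1733)
11^4 = (11^2)^2 ≡ 121^2 = 14641 ≡ 777 (mod 1733)
11^8 = (11^4)^2 ≡ 777^2 = 603729 ≡ 645 (mod 1733)
11^15 = 11^8 · 11^4 · 11^2 · 11^1 ≡ 645 · 777 · 121 · 11 ≡ 1585 (mod 1733).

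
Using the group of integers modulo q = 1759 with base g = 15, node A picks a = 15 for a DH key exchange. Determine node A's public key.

1071

Public value = 15^15 (mod 1759).
15^1 ≡ 15 (mod 1759)
15^2 = (15^1)^2 ≡ 15^2 = 225 ≡ 225 (mod 1759)
15^4 = (15^2)^2 ≡ 225^2 = 50625 ≡ 1373 (mod 1759)
15^8 = (15^4)^2 ≡ 1373^2 = 1885129 ≡ 1240 (mod 1759)
15^15 = 15^8 · 15^4 · 15^2 · 15^1 ≡ 1240 · 1373 · 225 · 15 ≡ 1071 (mod 1759).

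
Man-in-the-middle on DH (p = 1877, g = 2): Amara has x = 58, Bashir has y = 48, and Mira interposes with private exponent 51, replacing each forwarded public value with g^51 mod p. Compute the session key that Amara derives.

1486

Amara receives Mira's public value M = 2^51 mod 1877 instead of the honest one.
2^1 ≡ 2 (mod 1877)
2^2 = (2^1)^2 ≡ 2^2 = 4 ≡ 4 (mod 1877)
2^4 = (2^2)^2 ≡ 4^2 = 16 ≡ 16 (mod 1877)
2^8 = (2^4)^2 ≡ 16^2 = 256 ≡ 256 (mod 1877)
2^16 = (2^8)^2 ≡ 256^2 = 65536 ≡ 1718 (mod 1877)
2^32 = (2^16)^2 ≡ 1718^2 = 2951524 ≡ 880 (mod 1877)
2^51 = 2^32 · 2^16 · 2^2 · 2^1 ≡ 880 · 1718 · 4 · 2 ≡ 1209 (mod 1877).
So M = 1209. Amara computes K = M^58 mod 1877.
1209^1 ≡ 1209 (mod 1877)
1209^2 = (1209^1)^2 ≡ 1209^2 = 1461681 ≡ 1375 (mod 1877)
1209^4 = (1209^2)^2 ≡ 1375^2 = 1890625 ≡ 486 (mod 1877)
1209^8 = (1209^4)^2 ≡ 486^2 = 236196 ≡ 1571 (mod 1877)
1209^16 = (1209^8)^2 ≡ 1571^2 = 2468041 ≡ 1663 (mod 1877)
1209^32 = (1209^16)^2 ≡ 1663^2 = 2765569 ≡ 748 (mod 1877)
1209^58 = 1209^32 · 1209^16 · 1209^8 · 1209^2 ≡ 748 · 1663 · 1571 · 1375 ≡ 1486 (mod 1877).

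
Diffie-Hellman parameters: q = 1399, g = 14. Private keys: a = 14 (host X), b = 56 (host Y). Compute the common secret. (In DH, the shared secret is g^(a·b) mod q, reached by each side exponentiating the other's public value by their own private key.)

Host Y sends B = g^b mod q = 14^56 mod 1399.
14^1 ≡ 14 (mod 1399)
14^2 = (14^1)^2 ≡ 14^2 = 196 ≡ 196 (mod 1399)
14^4 = (14^2)^2 ≡ 196^2 = 38416 ≡ 643 (mod 1399)
14^8 = (14^4)^2 ≡ 643^2 = 413449 ≡ 744 (mod 1399)
14^16 = (14^8)^2 ≡ 744^2 = 553536 ≡ 931 (mod 1399)
14^32 = (14^16)^2 ≡ 931^2 = 866761 ≡ 780 (mod 1399)
14^56 = 14^32 · 14^16 · 14^8 ≡ 780 · 931 · 744 ≡ 908 (mod 1399).
So B = 908. Host X then computes K = B^a mod q = 908^14 mod 1399.
908^1 ≡ 908 (mod 1399)
908^2 = (908^1)^2 ≡ 908^2 = 824464 ≡ 453 (mod 1399)
908^4 = (908^2)^2 ≡ 453^2 = 205209 ≡ 955 (mod 1399)
908^8 = (908^4)^2 ≡ 955^2 = 912025 ≡ 1276 (mod 1399)
908^14 = 908^8 · 908^4 · 908^2 ≡ 1276 · 955 · 453 ≡ 719 (mod 1399).

719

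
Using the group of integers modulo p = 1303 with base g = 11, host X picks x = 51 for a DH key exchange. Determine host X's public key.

713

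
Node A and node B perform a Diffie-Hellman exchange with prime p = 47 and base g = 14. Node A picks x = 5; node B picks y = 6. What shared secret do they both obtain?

Node A sends A = g^x mod p = 14^5 mod 47.
14^1 ≡ 14 (mod 47)
14^2 = (14^1)^2 ≡ 14^2 = 196 ≡ 8 (mod 47)
14^4 = (14^2)^2 ≡ 8^2 = 64 ≡ 17 (mod 47)
14^5 = 14^4 · 14^1 ≡ 17 · 14 ≡ 3 (mod 47).
So A = 3. Node B then computes K = A^y mod p = 3^6 mod 47.
3^1 ≡ 3 (mod 47)
3^2 = (3^1)^2 ≡ 3^2 = 9 ≡ 9 (mod 47)
3^4 = (3^2)^2 ≡ 9^2 = 81 ≡ 34 (mod 47)
3^6 = 3^4 · 3^2 ≡ 34 · 9 ≡ 24 (mod 47).

24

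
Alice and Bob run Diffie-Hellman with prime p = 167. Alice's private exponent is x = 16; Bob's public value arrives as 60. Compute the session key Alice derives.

130

Shared key K = 60^16 mod 167.
60^1 ≡ 60 (mod 167)
60^2 = (60^1)^2 ≡ 60^2 = 3600 ≡ 93 (mod 167)
60^4 = (60^2)^2 ≡ 93^2 = 8649 ≡ 132 (mod 167)
60^8 = (60^4)^2 ≡ 132^2 = 17424 ≡ 56 (mod 167)
60^16 = (60^8)^2 ≡ 56^2 = 3136 ≡ 130 (mod 167)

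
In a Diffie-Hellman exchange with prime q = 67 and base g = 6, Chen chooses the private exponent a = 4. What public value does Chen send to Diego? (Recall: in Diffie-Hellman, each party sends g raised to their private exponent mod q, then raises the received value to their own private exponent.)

Public value = 6^4 (mod 67).
6^1 ≡ 6 (mod 67)
6^2 = (6^1)^2 ≡ 6^2 = 36 ≡ 36 (mod 67)
6^4 = (6^2)^2 ≡ 36^2 = 1296 ≡ 23 (mod 67)

23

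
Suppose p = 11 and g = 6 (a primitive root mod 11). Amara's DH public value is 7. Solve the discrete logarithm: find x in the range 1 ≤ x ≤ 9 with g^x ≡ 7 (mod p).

Try successive powers of 6 modulo 11:
6^1 ≡ 6
6^2 ≡ 3
6^3 ≡ 7
Found: x = 3.

3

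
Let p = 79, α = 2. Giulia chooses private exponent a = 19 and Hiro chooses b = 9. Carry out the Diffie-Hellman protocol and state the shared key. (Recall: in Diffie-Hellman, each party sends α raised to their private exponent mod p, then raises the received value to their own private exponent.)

62

Hiro sends B = α^b mod p = 2^9 mod 79.
2^1 ≡ 2 (mod 79)
2^2 = (2^1)^2 ≡ 2^2 = 4 ≡ 4 (mod 79)
2^4 = (2^2)^2 ≡ 4^2 = 16 ≡ 16 (mod 79)
2^8 = (2^4)^2 ≡ 16^2 = 256 ≡ 19 (mod 79)
2^9 = 2^8 · 2^1 ≡ 19 · 2 ≡ 38 (mod 79).
So B = 38. Giulia then computes K = B^a mod p = 38^19 mod 79.
38^1 ≡ 38 (mod 79)
38^2 = (38^1)^2 ≡ 38^2 = 1444 ≡ 22 (mod 79)
38^4 = (38^2)^2 ≡ 22^2 = 484 ≡ 10 (mod 79)
38^8 = (38^4)^2 ≡ 10^2 = 100 ≡ 21 (mod 79)
38^16 = (38^8)^2 ≡ 21^2 = 441 ≡ 46 (mod 79)
38^19 = 38^16 · 38^2 · 38^1 ≡ 46 · 22 · 38 ≡ 62 (mod 79).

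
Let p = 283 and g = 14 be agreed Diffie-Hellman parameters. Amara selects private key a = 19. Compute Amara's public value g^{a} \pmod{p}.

Public value = 14^{19} \pmod{283}.
14^1 ≡ 14 (mod 283)
14^2 = (14^1)^2 ≡ 14^2 = 196 ≡ 196 (mod 283)
14^4 = (14^2)^2 ≡ 196^2 = 38416 ≡ 211 (mod 283)
14^8 = (14^4)^2 ≡ 211^2 = 44521 ≡ 90 (mod 283)
14^16 = (14^8)^2 ≡ 90^2 = 8100 ≡ 176 (mod 283)
14^19 = 14^16 · 14^2 · 14^1 ≡ 176 · 196 · 14 ≡ 146 (mod 283).

146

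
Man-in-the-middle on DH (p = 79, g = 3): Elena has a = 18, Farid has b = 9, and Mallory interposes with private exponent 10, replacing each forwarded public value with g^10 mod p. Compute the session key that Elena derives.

64

Elena receives Mallory's public value M = 3^10 mod 79 instead of the honest one.
3^1 ≡ 3 (mod 79)
3^2 = (3^1)^2 ≡ 3^2 = 9 ≡ 9 (mod 79)
3^4 = (3^2)^2 ≡ 9^2 = 81 ≡ 2 (mod 79)
3^8 = (3^4)^2 ≡ 2^2 = 4 ≡ 4 (mod 79)
3^10 = 3^8 · 3^2 ≡ 4 · 9 ≡ 36 (mod 79).
So M = 36. Elena computes K = M^18 mod 79.
36^1 ≡ 36 (mod 79)
36^2 = (36^1)^2 ≡ 36^2 = 1296 ≡ 32 (mod 79)
36^4 = (36^2)^2 ≡ 32^2 = 1024 ≡ 76 (mod 79)
36^8 = (36^4)^2 ≡ 76^2 = 5776 ≡ 9 (mod 79)
36^16 = (36^8)^2 ≡ 9^2 = 81 ≡ 2 (mod 79)
36^18 = 36^16 · 36^2 ≡ 2 · 32 ≡ 64 (mod 79).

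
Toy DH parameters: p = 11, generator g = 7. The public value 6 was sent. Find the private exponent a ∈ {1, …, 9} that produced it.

7

Try successive powers of 7 modulo 11:
7^1 ≡ 7
7^2 ≡ 5
7^3 ≡ 2
7^4 ≡ 3
7^5 ≡ 10
7^6 ≡ 4
7^7 ≡ 6
Found: a = 7.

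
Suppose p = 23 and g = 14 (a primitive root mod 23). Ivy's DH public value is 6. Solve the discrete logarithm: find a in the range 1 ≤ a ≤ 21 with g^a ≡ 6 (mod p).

Try successive powers of 14 modulo 23:
14^1 ≡ 14
14^2 ≡ 12
14^3 ≡ 7
14^4 ≡ 6
Found: a = 4.

4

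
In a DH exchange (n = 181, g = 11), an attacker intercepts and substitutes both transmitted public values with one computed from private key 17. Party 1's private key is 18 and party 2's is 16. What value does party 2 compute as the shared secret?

121

Party 2 receives an attacker's public value M = 11^17 mod 181 instead of the honest one.
11^1 ≡ 11 (mod 181)
11^2 = (11^1)^2 ≡ 11^2 = 121 ≡ 121 (mod 181)
11^4 = (11^2)^2 ≡ 121^2 = 14641 ≡ 161 (mod 181)
11^8 = (11^4)^2 ≡ 161^2 = 25921 ≡ 38 (mod 181)
11^16 = (11^8)^2 ≡ 38^2 = 1444 ≡ 177 (mod 181)
11^17 = 11^16 · 11^1 ≡ 177 · 11 ≡ 137 (mod 181).
So M = 137. Party 2 computes K = M^16 mod 181.
137^1 ≡ 137 (mod 181)
137^2 = (137^1)^2 ≡ 137^2 = 18769 ≡ 126 (mod 181)
137^4 = (137^2)^2 ≡ 126^2 = 15876 ≡ 129 (mod 181)
137^8 = (137^4)^2 ≡ 129^2 = 16641 ≡ 170 (mod 181)
137^16 = (137^8)^2 ≡ 170^2 = 28900 ≡ 121 (mod 181)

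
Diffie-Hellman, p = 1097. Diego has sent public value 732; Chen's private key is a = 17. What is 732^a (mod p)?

Shared key K = 732^17 mod 1097.
732^1 ≡ 732 (mod 1097)
732^2 = (732^1)^2 ≡ 732^2 = 535824 ≡ 488 (mod 1097)
732^4 = (732^2)^2 ≡ 488^2 = 238144 ≡ 95 (mod 1097)
732^8 = (732^4)^2 ≡ 95^2 = 9025 ≡ 249 (mod 1097)
732^16 = (732^8)^2 ≡ 249^2 = 62001 ≡ 569 (mod 1097)
732^17 = 732^16 · 732^1 ≡ 569 · 732 ≡ 745 (mod 1097).

745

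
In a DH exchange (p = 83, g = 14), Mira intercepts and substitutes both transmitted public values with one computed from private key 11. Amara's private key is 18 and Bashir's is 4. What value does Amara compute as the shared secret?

Amara receives Mira's public value M = 14^11 mod 83 instead of the honest one.
14^1 ≡ 14 (mod 83)
14^2 = (14^1)^2 ≡ 14^2 = 196 ≡ 30 (mod 83)
14^4 = (14^2)^2 ≡ 30^2 = 900 ≡ 70 (mod 83)
14^8 = (14^4)^2 ≡ 70^2 = 4900 ≡ 3 (mod 83)
14^11 = 14^8 · 14^2 · 14^1 ≡ 3 · 30 · 14 ≡ 15 (mod 83).
So M = 15. Amara computes K = M^18 mod 83.
15^1 ≡ 15 (mod 83)
15^2 = (15^1)^2 ≡ 15^2 = 225 ≡ 59 (mod 83)
15^4 = (15^2)^2 ≡ 59^2 = 3481 ≡ 78 (mod 83)
15^8 = (15^4)^2 ≡ 78^2 = 6084 ≡ 25 (mod 83)
15^16 = (15^8)^2 ≡ 25^2 = 625 ≡ 44 (mod 83)
15^18 = 15^16 · 15^2 ≡ 44 · 59 ≡ 23 (mod 83).

23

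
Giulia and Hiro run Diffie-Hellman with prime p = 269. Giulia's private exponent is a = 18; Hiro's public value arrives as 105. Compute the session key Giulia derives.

131

Shared key K = 105^18 mod 269.
105^1 ≡ 105 (mod 269)
105^2 = (105^1)^2 ≡ 105^2 = 11025 ≡ 265 (mod 269)
105^4 = (105^2)^2 ≡ 265^2 = 70225 ≡ 16 (mod 269)
105^8 = (105^4)^2 ≡ 16^2 = 256 ≡ 256 (mod 269)
105^16 = (105^8)^2 ≡ 256^2 = 65536 ≡ 169 (mod 269)
105^18 = 105^16 · 105^2 ≡ 169 · 265 ≡ 131 (mod 269).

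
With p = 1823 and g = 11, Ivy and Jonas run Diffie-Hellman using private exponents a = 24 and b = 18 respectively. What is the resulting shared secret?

Ivy sends A = g^a mod p = 11^24 mod 1823.
11^1 ≡ 11 (mod 1823)
11^2 = (11^1)^2 ≡ 11^2 = 121 ≡ 121 (mod 1823)
11^4 = (11^2)^2 ≡ 121^2 = 14641 ≡ 57 (mod 1823)
11^8 = (11^4)^2 ≡ 57^2 = 3249 ≡ 1426 (mod 1823)
11^16 = (11^8)^2 ≡ 1426^2 = 2033476 ≡ 831 (mod 1823)
11^24 = 11^16 · 11^8 ≡ 831 · 1426 ≡ 56 (mod 1823).
So A = 56. Jonas then computes K = A^b mod p = 56^18 mod 1823.
56^1 ≡ 56 (mod 1823)
56^2 = (56^1)^2 ≡ 56^2 = 3136 ≡ 1313 (mod 1823)
56^4 = (56^2)^2 ≡ 1313^2 = 1723969 ≡ 1234 (mod 1823)
56^8 = (56^4)^2 ≡ 1234^2 = 1522756 ≡ 551 (mod 1823)
56^16 = (56^8)^2 ≡ 551^2 = 303601 ≡ 983 (mod 1823)
56^18 = 56^16 · 56^2 ≡ 983 · 1313 ≡ 1818 (mod 1823).

1818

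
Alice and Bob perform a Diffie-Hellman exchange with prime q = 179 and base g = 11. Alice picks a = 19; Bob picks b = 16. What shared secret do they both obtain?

Bob sends B = g^b mod q = 11^16 mod 179.
11^1 ≡ 11 (mod 179)
11^2 = (11^1)^2 ≡ 11^2 = 121 ≡ 121 (mod 179)
11^4 = (11^2)^2 ≡ 121^2 = 14641 ≡ 142 (mod 179)
11^8 = (11^4)^2 ≡ 142^2 = 20164 ≡ 116 (mod 179)
11^16 = (11^8)^2 ≡ 116^2 = 13456 ≡ 31 (mod 179)
So B = 31. Alice then computes K = B^a mod q = 31^19 mod 179.
31^1 ≡ 31 (mod 179)
31^2 = (31^1)^2 ≡ 31^2 = 961 ≡ 66 (mod 179)
31^4 = (31^2)^2 ≡ 66^2 = 4356 ≡ 60 (mod 179)
31^8 = (31^4)^2 ≡ 60^2 = 3600 ≡ 20 (mod 179)
31^16 = (31^8)^2 ≡ 20^2 = 400 ≡ 42 (mod 179)
31^19 = 31^16 · 31^2 · 31^1 ≡ 42 · 66 · 31 ≡ 12 (mod 179).

12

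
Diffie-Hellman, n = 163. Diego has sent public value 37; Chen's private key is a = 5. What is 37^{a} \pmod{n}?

8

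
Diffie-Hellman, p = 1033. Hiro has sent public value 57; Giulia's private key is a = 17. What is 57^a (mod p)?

Shared key K = 57^17 mod 1033.
57^1 ≡ 57 (mod 1033)
57^2 = (57^1)^2 ≡ 57^2 = 3249 ≡ 150 (mod 1033)
57^4 = (57^2)^2 ≡ 150^2 = 22500 ≡ 807 (mod 1033)
57^8 = (57^4)^2 ≡ 807^2 = 651249 ≡ 459 (mod 1033)
57^16 = (57^8)^2 ≡ 459^2 = 210681 ≡ 982 (mod 1033)
57^17 = 57^16 · 57^1 ≡ 982 · 57 ≡ 192 (mod 1033).

192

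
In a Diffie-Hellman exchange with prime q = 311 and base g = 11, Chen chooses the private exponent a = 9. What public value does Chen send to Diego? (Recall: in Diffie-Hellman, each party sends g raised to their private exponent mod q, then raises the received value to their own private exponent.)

116

Public value = 11^9 (mod 311).
11^1 ≡ 11 (mod 311)
11^2 = (11^1)^2 ≡ 11^2 = 121 ≡ 121 (mod 311)
11^4 = (11^2)^2 ≡ 121^2 = 14641 ≡ 24 (mod 311)
11^8 = (11^4)^2 ≡ 24^2 = 576 ≡ 265 (mod 311)
11^9 = 11^8 · 11^1 ≡ 265 · 11 ≡ 116 (mod 311).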